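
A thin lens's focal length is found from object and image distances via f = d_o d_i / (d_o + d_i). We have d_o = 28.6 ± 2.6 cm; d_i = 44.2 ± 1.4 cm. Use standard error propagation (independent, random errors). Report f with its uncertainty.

∂f/∂d_o = (d_i/(d_o+d_i))² = 0.369;  ∂f/∂d_i = (d_o/(d_o+d_i))² = 0.154
δf = √((∂f/∂d_o · δd_o)² + (∂f/∂d_i · δd_i)²) = √(0.919 + 0.0467) = 0.982 cm
f = 17.4 cm.

17.4 ± 0.982 cm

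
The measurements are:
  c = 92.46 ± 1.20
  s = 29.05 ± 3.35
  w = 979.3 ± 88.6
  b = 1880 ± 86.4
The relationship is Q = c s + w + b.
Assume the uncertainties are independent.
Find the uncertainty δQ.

Let p = c·s = 2686. δp/p = √((1·δc/c)² + (1·δs/s)²) = √(0.000168 + 0.0133) = 0.116, so δp = 312.
Q = p + w + b: δQ = √(δp² + δw² + δb²) = √(97200 + 7850 + 7460) = 335

335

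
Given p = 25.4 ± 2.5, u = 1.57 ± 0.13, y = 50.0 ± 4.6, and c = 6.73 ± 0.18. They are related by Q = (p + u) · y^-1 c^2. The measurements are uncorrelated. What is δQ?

3.45

Let w = p + u = 27.0. δw = √(δp² + δu²) = √(6.25 + 0.0169) = 2.50, so δw/w = 0.0928.
Q is then a monomial in w, y, c:
δQ/Q = √((δw/w)² + (-1·δy/y)² + (2·δc/c)²) = √(0.00862 + 0.00846 + 0.00286) = 0.141
Q = 24.4, so δQ = 0.141 × 24.4 = 3.45.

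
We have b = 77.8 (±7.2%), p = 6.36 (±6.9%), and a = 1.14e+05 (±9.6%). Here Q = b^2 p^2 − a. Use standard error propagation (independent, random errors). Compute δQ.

Let w = b^2·p^2 = 2.45e+05. δw/w = √((2·δb/b)² + (2·δp/p)²) = √(0.0207 + 0.0190) = 0.199, so δw = 48800.
Q = w − a: δQ = √(δw² + δa²) = √(2.38e+09 + 1.2e+08) = 50000

50000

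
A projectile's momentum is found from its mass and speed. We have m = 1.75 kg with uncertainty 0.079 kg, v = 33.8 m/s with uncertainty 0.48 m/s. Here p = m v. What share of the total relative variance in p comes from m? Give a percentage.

91.0%

(δp/p)² = (1·δm/m)² + (1·δv/v)²
  m term: (1×0.0451)² = 0.00204
  v term: (1×0.0142)² = 0.000202
Total = 0.00224. Share from m = 0.00204/0.00224 = 0.910.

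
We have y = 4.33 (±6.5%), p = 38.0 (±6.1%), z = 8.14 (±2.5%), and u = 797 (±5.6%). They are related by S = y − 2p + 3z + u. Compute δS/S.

Each term contributes (cᵢ δxᵢ)² to (δS)²:
  (δy)² = 0.0792;  (2·δp)² = 21.5;  (3·δz)² = 0.373;  (δu)² = 1990
δS = √(2010) = 44.9
S = 750, so δS/S = 44.9/750 = 0.0599.

0.0599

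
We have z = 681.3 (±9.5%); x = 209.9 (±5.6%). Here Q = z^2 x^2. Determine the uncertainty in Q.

Q is a product of powers, so relative uncertainties combine in quadrature:
  (2·δz/z)² = (2×0.0950)² = 0.0361;  (2·δx/x)² = (2×0.0560)² = 0.0125
δQ/Q = √(0.0486) = 0.221
Q = 2.045e+10, so δQ = 0.221 × 2.045e+10 = 4.51e+09.

4.51e+09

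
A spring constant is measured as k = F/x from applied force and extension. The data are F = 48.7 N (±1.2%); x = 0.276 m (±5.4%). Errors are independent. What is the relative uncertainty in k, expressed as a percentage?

Each factor contributes (exponent × relative error)² to (δk/k)²:
  (1·δF/F)² = (1×0.0120)² = 0.000144;  (-1·δx/x)² = (-1×0.0540)² = 0.00292
δk/k = √(0.00306) = 0.0553

5.53%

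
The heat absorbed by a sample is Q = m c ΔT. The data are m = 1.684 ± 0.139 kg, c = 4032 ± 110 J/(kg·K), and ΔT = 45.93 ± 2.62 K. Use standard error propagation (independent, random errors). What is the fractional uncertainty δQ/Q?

Since Q is a product/quotient, work with relative uncertainties:
  (1·δm/m)² = (1×0.0825)² = 0.00681;  (1·δc/c)² = (1×0.0273)² = 0.000744;  (1·δΔT/ΔT)² = (1×0.0570)² = 0.00325
δQ/Q = √(0.0108) = 0.104

0.104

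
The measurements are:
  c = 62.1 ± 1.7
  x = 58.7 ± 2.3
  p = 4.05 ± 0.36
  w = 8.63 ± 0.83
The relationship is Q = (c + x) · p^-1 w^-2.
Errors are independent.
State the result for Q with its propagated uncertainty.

Let u = c + x = 121. δu = √(δc² + δx²) = √(2.89 + 5.29) = 2.86, so δu/u = 0.0237.
Q is then a monomial in u, p, w:
δQ/Q = √((δu/u)² + (-1·δp/p)² + (-2·δw/w)²) = √(0.000561 + 0.00790 + 0.0370) = 0.213
Q = 0.400, so δQ = 0.213 × 0.400 = 0.0854.

0.400 ± 0.0854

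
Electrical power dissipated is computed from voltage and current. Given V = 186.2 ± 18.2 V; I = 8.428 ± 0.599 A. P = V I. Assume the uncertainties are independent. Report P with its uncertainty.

Relative error in a monomial: (δP/P)² = Σ (nᵢ · δxᵢ/xᵢ)².
  (1·δV/V)² = (1×0.0977)² = 0.00955;  (1·δI/I)² = (1×0.0711)² = 0.00505
δP/P = √(0.0146) = 0.121
P = 1569 W, so δP = 0.121 × 1569 = 190 W.

1569 ± 190 W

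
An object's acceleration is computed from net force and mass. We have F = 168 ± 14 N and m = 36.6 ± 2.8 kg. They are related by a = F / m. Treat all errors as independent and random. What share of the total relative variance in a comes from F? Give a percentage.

(δa/a)² = (1·δF/F)² + (-1·δm/m)²
  F term: (1×0.0833)² = 0.00694
  m term: (-1×0.0765)² = 0.00585
Total = 0.0128. Share from F = 0.00694/0.0128 = 0.543.

54.3%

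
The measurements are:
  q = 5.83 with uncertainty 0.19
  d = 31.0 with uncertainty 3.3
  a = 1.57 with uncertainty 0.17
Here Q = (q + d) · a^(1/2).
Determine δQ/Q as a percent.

Let u = q + d = 36.8. δu = √(δq² + δd²) = √(0.0361 + 10.9) = 3.31, so δu/u = 0.0897.
Q is then a monomial in u, a:
δQ/Q = √((δu/u)² + (½·δa/a)²) = √(0.00805 + 0.00293) = 0.105

10.5%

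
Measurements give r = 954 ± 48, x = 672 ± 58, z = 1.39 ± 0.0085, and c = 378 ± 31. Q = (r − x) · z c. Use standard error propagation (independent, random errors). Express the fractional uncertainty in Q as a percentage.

27.9%

Let u = r − x = 282. δu = √(δr² + δx²) = √(2300 + 3360) = 75.3, so δu/u = 0.267.
Q is then a monomial in u, z, c:
δQ/Q = √((δu/u)² + (1·δz/z)² + (1·δc/c)²) = √(0.0713 + 3.74e-05 + 0.00673) = 0.279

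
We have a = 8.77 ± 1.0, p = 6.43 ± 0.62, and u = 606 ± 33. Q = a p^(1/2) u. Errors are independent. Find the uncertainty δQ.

For a monomial Q ∝ a, p^(1/2), u, fractional errors add in quadrature:
  (1·δa/a)² = (1×0.114)² = 0.0130;  (½·δp/p)² = (0.5×0.0964)² = 0.00232;  (1·δu/u)² = (1×0.0545)² = 0.00297
δQ/Q = √(0.0183) = 0.135
Q = 13500, so δQ = 0.135 × 13500 = 1820.

1820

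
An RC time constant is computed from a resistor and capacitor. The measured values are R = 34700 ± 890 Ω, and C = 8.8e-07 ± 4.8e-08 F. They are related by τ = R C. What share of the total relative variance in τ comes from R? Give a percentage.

18.1%

(δτ/τ)² = (1·δR/R)² + (1·δC/C)²
  R term: (1×0.0256)² = 0.000658
  C term: (1×0.0545)² = 0.00298
Total = 0.00363. Share from R = 0.000658/0.00363 = 0.181.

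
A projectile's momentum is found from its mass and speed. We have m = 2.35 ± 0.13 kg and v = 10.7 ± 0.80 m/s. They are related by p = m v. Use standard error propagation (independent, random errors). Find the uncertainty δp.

Each factor contributes (exponent × relative error)² to (δp/p)²:
  (1·δm/m)² = (1×0.0553)² = 0.00306;  (1·δv/v)² = (1×0.0748)² = 0.00559
δp/p = √(0.00865) = 0.0930
p = 25.1 kg·m/s, so δp = 0.0930 × 25.1 = 2.34 kg·m/s.

2.34 kg·m/s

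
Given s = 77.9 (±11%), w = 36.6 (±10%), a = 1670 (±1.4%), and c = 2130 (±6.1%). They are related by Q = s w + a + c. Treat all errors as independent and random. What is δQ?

444

Let p = s·w = 2850. δp/p = √((1·δs/s)² + (1·δw/w)²) = √(0.0121 + 0.0100) = 0.149, so δp = 424.
Q = p + a + c: δQ = √(δp² + δa² + δc²) = √(1.8e+05 + 547 + 16900) = 444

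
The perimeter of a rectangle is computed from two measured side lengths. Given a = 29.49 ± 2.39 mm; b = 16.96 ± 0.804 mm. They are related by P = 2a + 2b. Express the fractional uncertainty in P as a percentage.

Sums and differences: (δP)² = Σ (cᵢ δxᵢ)².
  (2·δa)² = 22.8;  (2·δb)² = 2.59
δP = √(25.4) = 5.04 mm
P = 92.90 mm, so δP/P = 5.04/92.90 = 0.0543.

5.43%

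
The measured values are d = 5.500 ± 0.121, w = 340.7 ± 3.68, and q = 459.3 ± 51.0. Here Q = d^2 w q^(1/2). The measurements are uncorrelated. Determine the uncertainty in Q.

Q is a product of powers, so relative uncertainties combine in quadrature:
  (2·δd/d)² = (2×0.0220)² = 0.00194;  (1·δw/w)² = (1×0.0108)² = 0.000117;  (½·δq/q)² = (0.5×0.111)² = 0.00308
δQ/Q = √(0.00514) = 0.0717
Q = 220900, so δQ = 0.0717 × 220900 = 15800.

15800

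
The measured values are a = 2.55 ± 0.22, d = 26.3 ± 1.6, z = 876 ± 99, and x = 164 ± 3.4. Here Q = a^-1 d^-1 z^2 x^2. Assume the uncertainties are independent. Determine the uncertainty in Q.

7.78e+07

Since Q is a product/quotient, work with relative uncertainties:
  (-1·δa/a)² = (-1×0.0863)² = 0.00744;  (-1·δd/d)² = (-1×0.0608)² = 0.00370;  (2·δz/z)² = (2×0.113)² = 0.0511;  (2·δx/x)² = (2×0.0207)² = 0.00172
δQ/Q = √(0.0640) = 0.253
Q = 3.08e+08, so δQ = 0.253 × 3.08e+08 = 7.78e+07.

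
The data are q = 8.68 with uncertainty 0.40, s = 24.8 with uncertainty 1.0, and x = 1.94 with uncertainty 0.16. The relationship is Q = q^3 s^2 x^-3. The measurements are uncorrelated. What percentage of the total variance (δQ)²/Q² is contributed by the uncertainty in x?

(δQ/Q)² = (3·δq/q)² + (2·δs/s)² + (-3·δx/x)²
  q term: (3×0.0461)² = 0.0191
  s term: (2×0.0403)² = 0.00650
  x term: (-3×0.0825)² = 0.0612
Total = 0.0868. Share from x = 0.0612/0.0868 = 0.705.

70.5%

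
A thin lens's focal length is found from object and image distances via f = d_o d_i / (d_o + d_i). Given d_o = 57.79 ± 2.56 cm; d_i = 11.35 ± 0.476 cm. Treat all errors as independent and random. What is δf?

∂f/∂d_o = (d_i/(d_o+d_i))² = 0.0269;  ∂f/∂d_i = (d_o/(d_o+d_i))² = 0.699
δf = √((∂f/∂d_o · δd_o)² + (∂f/∂d_i · δd_i)²) = √(0.00476 + 0.111) = 0.340 cm

0.340 cm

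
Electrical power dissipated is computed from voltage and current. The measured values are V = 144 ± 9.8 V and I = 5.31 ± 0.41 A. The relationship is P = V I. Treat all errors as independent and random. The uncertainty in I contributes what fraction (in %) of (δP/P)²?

56.3%

(δP/P)² = (1·δV/V)² + (1·δI/I)²
  V term: (1×0.0681)² = 0.00463
  I term: (1×0.0772)² = 0.00596
Total = 0.0106. Share from I = 0.00596/0.0106 = 0.563.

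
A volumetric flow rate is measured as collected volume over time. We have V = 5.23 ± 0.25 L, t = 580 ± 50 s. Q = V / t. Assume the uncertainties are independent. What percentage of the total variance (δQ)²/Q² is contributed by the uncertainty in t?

76.5%

(δQ/Q)² = (1·δV/V)² + (-1·δt/t)²
  V term: (1×0.0478)² = 0.00228
  t term: (-1×0.0862)² = 0.00743
Total = 0.00972. Share from t = 0.00743/0.00972 = 0.765.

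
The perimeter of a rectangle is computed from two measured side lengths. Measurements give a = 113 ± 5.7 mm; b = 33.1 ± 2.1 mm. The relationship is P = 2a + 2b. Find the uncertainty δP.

12.1 mm

Each term contributes (cᵢ δxᵢ)² to (δP)²:
  (2·δa)² = 130;  (2·δb)² = 17.6
δP = √(148) = 12.1 mm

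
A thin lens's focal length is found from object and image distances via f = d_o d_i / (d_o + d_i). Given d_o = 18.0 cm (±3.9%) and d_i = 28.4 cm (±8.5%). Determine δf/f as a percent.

∂f/∂d_o = (d_i/(d_o+d_i))² = 0.375;  ∂f/∂d_i = (d_o/(d_o+d_i))² = 0.150
δf = √((∂f/∂d_o · δd_o)² + (∂f/∂d_i · δd_i)²) = √(0.0692 + 0.132) = 0.448 cm
f = 11.0 cm, so δf/f = 0.448/11.0 = 0.0407.

4.07%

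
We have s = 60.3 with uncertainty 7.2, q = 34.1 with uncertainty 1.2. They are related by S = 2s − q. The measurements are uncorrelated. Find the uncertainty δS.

Sums and differences: (δS)² = Σ (cᵢ δxᵢ)².
  (2·δs)² = 207;  (δq)² = 1.44
δS = √(209) = 14.4

14.4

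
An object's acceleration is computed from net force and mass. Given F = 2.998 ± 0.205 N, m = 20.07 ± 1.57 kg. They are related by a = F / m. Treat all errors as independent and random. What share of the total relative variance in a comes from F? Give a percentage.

43.3%

(δa/a)² = (1·δF/F)² + (-1·δm/m)²
  F term: (1×0.0684)² = 0.00468
  m term: (-1×0.0782)² = 0.00612
Total = 0.0108. Share from F = 0.00468/0.0108 = 0.433.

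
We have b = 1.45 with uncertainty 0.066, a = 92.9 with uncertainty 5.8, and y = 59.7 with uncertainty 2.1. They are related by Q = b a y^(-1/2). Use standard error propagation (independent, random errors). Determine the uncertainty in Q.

1.38

Q is a product of powers, so relative uncertainties combine in quadrature:
  (1·δb/b)² = (1×0.0455)² = 0.00207;  (1·δa/a)² = (1×0.0624)² = 0.00390;  (−½·δy/y)² = (-0.5×0.0352)² = 0.000309
δQ/Q = √(0.00628) = 0.0792
Q = 17.4, so δQ = 0.0792 × 17.4 = 1.38.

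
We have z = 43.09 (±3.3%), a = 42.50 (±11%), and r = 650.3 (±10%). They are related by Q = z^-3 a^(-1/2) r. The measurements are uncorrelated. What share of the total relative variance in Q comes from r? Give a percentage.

(δQ/Q)² = (-3·δz/z)² + (−½·δa/a)² + (1·δr/r)²
  z term: (-3×0.0330)² = 0.00980
  a term: (-0.5×0.110)² = 0.00302
  r term: (1×0.100)² = 0.0100
Total = 0.0228. Share from r = 0.0100/0.0228 = 0.438.

43.8%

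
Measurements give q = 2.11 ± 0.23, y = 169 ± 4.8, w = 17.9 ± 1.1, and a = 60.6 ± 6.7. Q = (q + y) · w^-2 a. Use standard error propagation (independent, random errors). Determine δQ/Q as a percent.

16.8%

Let u = q + y = 171. δu = √(δq² + δy²) = √(0.0529 + 23.0) = 4.81, so δu/u = 0.0281.
Q is then a monomial in u, w, a:
δQ/Q = √((δu/u)² + (-2·δw/w)² + (1·δa/a)²) = √(0.000789 + 0.0151 + 0.0122) = 0.168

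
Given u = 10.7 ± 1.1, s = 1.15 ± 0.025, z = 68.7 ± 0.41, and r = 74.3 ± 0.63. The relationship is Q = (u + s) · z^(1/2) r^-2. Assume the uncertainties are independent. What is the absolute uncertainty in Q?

Let w = u + s = 11.8. δw = √(δu² + δs²) = √(1.21 + 0.000625) = 1.10, so δw/w = 0.0929.
Q is then a monomial in w, z, r:
δQ/Q = √((δw/w)² + (½·δz/z)² + (-2·δr/r)²) = √(0.00862 + 8.9e-06 + 0.000288) = 0.0944
Q = 0.0178, so δQ = 0.0944 × 0.0178 = 0.00168.

0.00168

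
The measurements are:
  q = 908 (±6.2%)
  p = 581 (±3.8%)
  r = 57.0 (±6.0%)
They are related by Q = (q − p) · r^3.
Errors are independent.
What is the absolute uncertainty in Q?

1.56e+07

Let u = q − p = 327. δu = √(δq² + δp²) = √(3170 + 487) = 60.5, so δu/u = 0.185.
Q is then a monomial in u, r:
δQ/Q = √((δu/u)² + (3·δr/r)²) = √(0.0342 + 0.0324) = 0.258
Q = 6.06e+07, so δQ = 0.258 × 6.06e+07 = 1.56e+07.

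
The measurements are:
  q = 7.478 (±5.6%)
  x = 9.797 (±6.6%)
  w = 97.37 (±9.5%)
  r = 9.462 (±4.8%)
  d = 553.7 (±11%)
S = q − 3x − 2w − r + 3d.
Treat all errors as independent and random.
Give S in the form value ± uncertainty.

S is a linear combination, so absolute uncertainties add in quadrature:
  (δq)² = 0.175;  (3·δx)² = 3.76;  (2·δw)² = 342;  (δr)² = 0.206;  (3·δd)² = 33400
δS = √(33700) = 184
S = 1435.

1435 ± 184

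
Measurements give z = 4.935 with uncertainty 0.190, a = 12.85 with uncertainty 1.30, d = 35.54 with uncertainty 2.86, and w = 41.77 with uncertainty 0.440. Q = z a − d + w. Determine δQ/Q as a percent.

10.7%

Let p = z·a = 63.41. δp/p = √((1·δz/z)² + (1·δa/a)²) = √(0.00148 + 0.0102) = 0.108, so δp = 6.86.
Q = p − d + w: δQ = √(δp² + δd² + δw²) = √(47.1 + 8.18 + 0.194) = 7.45
Q = 69.64, so δQ/Q = 7.45/69.64 = 0.107.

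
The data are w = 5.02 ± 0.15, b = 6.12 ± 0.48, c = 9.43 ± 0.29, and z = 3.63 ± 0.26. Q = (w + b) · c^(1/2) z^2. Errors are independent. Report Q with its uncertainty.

451 ± 68.1

Let u = w + b = 11.1. δu = √(δw² + δb²) = √(0.0225 + 0.230) = 0.503, so δu/u = 0.0451.
Q is then a monomial in u, c, z:
δQ/Q = √((δu/u)² + (½·δc/c)² + (2·δz/z)²) = √(0.00204 + 0.000236 + 0.0205) = 0.151
Q = 451, so δQ = 0.151 × 451 = 68.1.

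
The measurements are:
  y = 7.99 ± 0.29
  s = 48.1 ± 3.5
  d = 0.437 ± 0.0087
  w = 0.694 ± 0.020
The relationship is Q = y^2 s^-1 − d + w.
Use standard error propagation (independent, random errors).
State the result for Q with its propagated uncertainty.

Let p = y^2·s^-1 = 1.33. δp/p = √((2·δy/y)² + (-1·δs/s)²) = √(0.00527 + 0.00529) = 0.103, so δp = 0.136.
Q = p − d + w: δQ = √(δp² + δd² + δw²) = √(0.0186 + 7.57e-05 + 0.000400) = 0.138
Q = 1.58.

1.58 ± 0.138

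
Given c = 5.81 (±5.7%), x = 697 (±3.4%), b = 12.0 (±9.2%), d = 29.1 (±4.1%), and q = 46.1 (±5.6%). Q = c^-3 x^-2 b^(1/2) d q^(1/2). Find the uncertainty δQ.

Each factor contributes (exponent × relative error)² to (δQ/Q)²:
  (-3·δc/c)² = (-3×0.0570)² = 0.0292;  (-2·δx/x)² = (-2×0.0340)² = 0.00462;  (½·δb/b)² = (0.5×0.0920)² = 0.00212;  (1·δd/d)² = (1×0.0410)² = 0.00168;  (½·δq/q)² = (0.5×0.0560)² = 0.000784
δQ/Q = √(0.0384) = 0.196
Q = 7.18e-06, so δQ = 0.196 × 7.18e-06 = 1.41e-06.

1.41e-06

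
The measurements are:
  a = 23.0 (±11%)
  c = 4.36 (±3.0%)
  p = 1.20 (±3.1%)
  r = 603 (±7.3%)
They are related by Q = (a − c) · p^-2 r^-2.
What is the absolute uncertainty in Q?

7.44e-06

Let u = a − c = 18.6. δu = √(δa² + δc²) = √(6.40 + 0.0171) = 2.53, so δu/u = 0.136.
Q is then a monomial in u, p, r:
δQ/Q = √((δu/u)² + (-2·δp/p)² + (-2·δr/r)²) = √(0.0185 + 0.00384 + 0.0213) = 0.209
Q = 3.56e-05, so δQ = 0.209 × 3.56e-05 = 7.44e-06.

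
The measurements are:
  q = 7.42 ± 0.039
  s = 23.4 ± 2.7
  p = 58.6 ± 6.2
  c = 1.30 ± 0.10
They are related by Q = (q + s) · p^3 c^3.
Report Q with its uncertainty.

(1.36 ± 0.548) × 10^7

Let u = q + s = 30.8. δu = √(δq² + δs²) = √(0.00152 + 7.29) = 2.70, so δu/u = 0.0876.
Q is then a monomial in u, p, c:
δQ/Q = √((δu/u)² + (3·δp/p)² + (3·δc/c)²) = √(0.00768 + 0.101 + 0.0533) = 0.402
Q = 1.36e+07, so δQ = 0.402 × 1.36e+07 = 5.48e+06.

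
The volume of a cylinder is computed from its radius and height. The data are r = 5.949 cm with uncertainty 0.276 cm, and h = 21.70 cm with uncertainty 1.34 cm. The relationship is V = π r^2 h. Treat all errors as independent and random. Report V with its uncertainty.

Each factor contributes (exponent × relative error)² to (δV/V)²:
  (2·δr/r)² = (2×0.0464)² = 0.00861;  (1·δh/h)² = (1×0.0618)² = 0.00381
δV/V = √(0.0124) = 0.111
V = 2413 cm^3, so δV = 0.111 × 2413 = 269 cm^3.

2413 ± 269 cm^3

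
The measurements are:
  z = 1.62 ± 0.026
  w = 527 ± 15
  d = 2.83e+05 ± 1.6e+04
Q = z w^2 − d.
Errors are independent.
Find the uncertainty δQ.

Let p = z·w^2 = 4.5e+05. δp/p = √((1·δz/z)² + (2·δw/w)²) = √(0.000258 + 0.00324) = 0.0591, so δp = 26600.
Q = p − d: δQ = √(δp² + δd²) = √(7.08e+08 + 2.56e+08) = 31100

31100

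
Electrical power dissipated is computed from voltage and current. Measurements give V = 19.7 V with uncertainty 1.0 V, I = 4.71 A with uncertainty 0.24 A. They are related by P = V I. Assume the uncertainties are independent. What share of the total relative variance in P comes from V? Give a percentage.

(δP/P)² = (1·δV/V)² + (1·δI/I)²
  V term: (1×0.0508)² = 0.00258
  I term: (1×0.0510)² = 0.00260
Total = 0.00517. Share from V = 0.00258/0.00517 = 0.498.

49.8%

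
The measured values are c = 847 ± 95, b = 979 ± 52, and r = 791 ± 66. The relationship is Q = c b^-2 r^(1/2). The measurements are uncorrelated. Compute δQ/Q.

Products/powers → add relative errors in quadrature, weighted by exponent:
  (1·δc/c)² = (1×0.112)² = 0.0126;  (-2·δb/b)² = (-2×0.0531)² = 0.0113;  (½·δr/r)² = (0.5×0.0834)² = 0.00174
δQ/Q = √(0.0256) = 0.160

0.160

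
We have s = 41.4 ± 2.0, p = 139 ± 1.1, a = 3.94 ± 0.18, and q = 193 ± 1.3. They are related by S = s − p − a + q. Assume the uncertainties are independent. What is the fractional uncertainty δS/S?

Sums and differences: (δS)² = Σ (cᵢ δxᵢ)².
  (δs)² = 4.00;  (δp)² = 1.21;  (δa)² = 0.0324;  (δq)² = 1.69
δS = √(6.93) = 2.63
S = 91.5, so δS/S = 2.63/91.5 = 0.0288.

0.0288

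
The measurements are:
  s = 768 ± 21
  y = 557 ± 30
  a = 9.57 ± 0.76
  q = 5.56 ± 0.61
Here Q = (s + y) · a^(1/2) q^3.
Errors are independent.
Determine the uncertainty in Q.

Let u = s + y = 1320. δu = √(δs² + δy²) = √(441 + 900) = 36.6, so δu/u = 0.0276.
Q is then a monomial in u, a, q:
δQ/Q = √((δu/u)² + (½·δa/a)² + (3·δq/q)²) = √(0.000764 + 0.00158 + 0.108) = 0.333
Q = 7.05e+05, so δQ = 0.333 × 7.05e+05 = 2.34e+05.

2.34e+05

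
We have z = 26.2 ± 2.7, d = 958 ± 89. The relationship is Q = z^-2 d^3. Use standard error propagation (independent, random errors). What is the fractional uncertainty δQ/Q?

Each factor contributes (exponent × relative error)² to (δQ/Q)²:
  (-2·δz/z)² = (-2×0.103)² = 0.0425;  (3·δd/d)² = (3×0.0929)² = 0.0777
δQ/Q = √(0.120) = 0.347

0.347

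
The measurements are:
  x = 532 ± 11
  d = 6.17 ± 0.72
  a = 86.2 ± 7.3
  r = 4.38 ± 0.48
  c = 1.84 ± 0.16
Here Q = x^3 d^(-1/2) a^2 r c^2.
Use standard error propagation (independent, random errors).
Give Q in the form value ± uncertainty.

(6.68 ± 1.87) × 10^12

Since Q is a product/quotient, work with relative uncertainties:
  (3·δx/x)² = (3×0.0207)² = 0.00385;  (−½·δd/d)² = (-0.5×0.117)² = 0.00340;  (2·δa/a)² = (2×0.0847)² = 0.0287;  (1·δr/r)² = (1×0.110)² = 0.0120;  (2·δc/c)² = (2×0.0870)² = 0.0302
δQ/Q = √(0.0782) = 0.280
Q = 6.68e+12, so δQ = 0.280 × 6.68e+12 = 1.87e+12.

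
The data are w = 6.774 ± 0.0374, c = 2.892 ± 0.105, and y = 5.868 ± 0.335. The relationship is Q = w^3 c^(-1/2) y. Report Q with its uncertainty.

1073 ± 66.7

Each factor contributes (exponent × relative error)² to (δQ/Q)²:
  (3·δw/w)² = (3×0.00552)² = 0.000274;  (−½·δc/c)² = (-0.5×0.0363)² = 0.000330;  (1·δy/y)² = (1×0.0571)² = 0.00326
δQ/Q = √(0.00386) = 0.0622
Q = 1073, so δQ = 0.0622 × 1073 = 66.7.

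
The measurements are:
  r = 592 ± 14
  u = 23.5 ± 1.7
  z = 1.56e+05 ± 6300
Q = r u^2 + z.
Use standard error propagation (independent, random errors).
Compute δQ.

48300

Let p = r·u^2 = 3.27e+05. δp/p = √((1·δr/r)² + (2·δu/u)²) = √(0.000559 + 0.0209) = 0.147, so δp = 47900.
Q = p + z: δQ = √(δp² + δz²) = √(2.3e+09 + 3.97e+07) = 48300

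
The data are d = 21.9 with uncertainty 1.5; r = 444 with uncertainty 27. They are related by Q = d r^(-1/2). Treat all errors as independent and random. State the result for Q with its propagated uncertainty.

1.04 ± 0.0779

Q is a product of powers, so relative uncertainties combine in quadrature:
  (1·δd/d)² = (1×0.0685)² = 0.00469;  (−½·δr/r)² = (-0.5×0.0608)² = 0.000924
δQ/Q = √(0.00562) = 0.0749
Q = 1.04, so δQ = 0.0749 × 1.04 = 0.0779.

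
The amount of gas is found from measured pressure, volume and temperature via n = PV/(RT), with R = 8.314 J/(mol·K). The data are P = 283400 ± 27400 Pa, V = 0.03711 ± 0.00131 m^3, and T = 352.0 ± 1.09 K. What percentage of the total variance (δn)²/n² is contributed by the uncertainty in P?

(δn/n)² = (1·δP/P)² + (1·δV/V)² + (-1·δT/T)²
  P term: (1×0.0967)² = 0.00935
  V term: (1×0.0353)² = 0.00125
  T term: (-1×0.00310)² = 9.59e-06
Total = 0.0106. Share from P = 0.00935/0.0106 = 0.882.

88.2%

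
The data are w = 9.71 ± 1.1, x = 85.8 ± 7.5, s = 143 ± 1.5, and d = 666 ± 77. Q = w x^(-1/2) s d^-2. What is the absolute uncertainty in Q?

8.83e-05

Since Q is a product/quotient, work with relative uncertainties:
  (1·δw/w)² = (1×0.113)² = 0.0128;  (−½·δx/x)² = (-0.5×0.0874)² = 0.00191;  (1·δs/s)² = (1×0.0105)² = 0.000110;  (-2·δd/d)² = (-2×0.116)² = 0.0535
δQ/Q = √(0.0683) = 0.261
Q = 0.000338, so δQ = 0.261 × 0.000338 = 8.83e-05.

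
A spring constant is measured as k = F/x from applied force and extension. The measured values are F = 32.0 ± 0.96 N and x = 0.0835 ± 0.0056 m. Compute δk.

28.2 N/m

Products/powers → add relative errors in quadrature, weighted by exponent:
  (1·δF/F)² = (1×0.0300)² = 0.000900;  (-1·δx/x)² = (-1×0.0671)² = 0.00450
δk/k = √(0.00540) = 0.0735
k = 383 N/m, so δk = 0.0735 × 383 = 28.2 N/m.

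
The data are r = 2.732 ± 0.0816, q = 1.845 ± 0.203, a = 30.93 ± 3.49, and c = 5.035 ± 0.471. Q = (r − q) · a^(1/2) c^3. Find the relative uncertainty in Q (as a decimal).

Let u = r − q = 0.8870. δu = √(δr² + δq²) = √(0.00666 + 0.0412) = 0.219, so δu/u = 0.247.
Q is then a monomial in u, a, c:
δQ/Q = √((δu/u)² + (½·δa/a)² + (3·δc/c)²) = √(0.0608 + 0.00318 + 0.0788) = 0.378

0.378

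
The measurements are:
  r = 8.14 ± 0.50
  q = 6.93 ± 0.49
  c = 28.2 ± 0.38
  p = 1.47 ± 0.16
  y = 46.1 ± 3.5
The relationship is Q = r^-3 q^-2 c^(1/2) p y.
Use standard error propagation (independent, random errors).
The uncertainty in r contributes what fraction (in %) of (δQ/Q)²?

(δQ/Q)² = (-3·δr/r)² + (-2·δq/q)² + (½·δc/c)² + (1·δp/p)² + (1·δy/y)²
  r term: (-3×0.0614)² = 0.0340
  q term: (-2×0.0707)² = 0.0200
  c term: (0.5×0.0135)² = 4.54e-05
  p term: (1×0.109)² = 0.0118
  y term: (1×0.0759)² = 0.00576
Total = 0.0716. Share from r = 0.0340/0.0716 = 0.474.

47.4%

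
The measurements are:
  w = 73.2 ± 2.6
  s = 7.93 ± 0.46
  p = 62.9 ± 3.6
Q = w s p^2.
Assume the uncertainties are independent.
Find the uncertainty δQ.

3.06e+05

For a monomial Q ∝ w, s, p^2, fractional errors add in quadrature:
  (1·δw/w)² = (1×0.0355)² = 0.00126;  (1·δs/s)² = (1×0.0580)² = 0.00336;  (2·δp/p)² = (2×0.0572)² = 0.0131
δQ/Q = √(0.0177) = 0.133
Q = 2.3e+06, so δQ = 0.133 × 2.3e+06 = 3.06e+05.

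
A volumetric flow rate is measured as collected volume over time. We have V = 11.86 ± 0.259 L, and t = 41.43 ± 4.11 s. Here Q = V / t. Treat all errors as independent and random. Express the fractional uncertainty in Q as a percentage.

10.2%

Relative error in a monomial: (δQ/Q)² = Σ (nᵢ · δxᵢ/xᵢ)².
  (1·δV/V)² = (1×0.0218)² = 0.000477;  (-1·δt/t)² = (-1×0.0992)² = 0.00984
δQ/Q = √(0.0103) = 0.102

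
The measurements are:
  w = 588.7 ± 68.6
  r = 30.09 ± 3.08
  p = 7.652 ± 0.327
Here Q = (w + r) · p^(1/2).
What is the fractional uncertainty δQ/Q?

0.113

Let u = w + r = 618.8. δu = √(δw² + δr²) = √(4710 + 9.49) = 68.7, so δu/u = 0.111.
Q is then a monomial in u, p:
δQ/Q = √((δu/u)² + (½·δp/p)²) = √(0.0123 + 0.000457) = 0.113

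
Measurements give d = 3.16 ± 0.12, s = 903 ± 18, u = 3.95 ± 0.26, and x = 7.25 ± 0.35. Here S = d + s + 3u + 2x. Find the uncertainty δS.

Each term contributes (cᵢ δxᵢ)² to (δS)²:
  (δd)² = 0.0144;  (δs)² = 324;  (3·δu)² = 0.608;  (2·δx)² = 0.490
δS = √(325) = 18.0

18.0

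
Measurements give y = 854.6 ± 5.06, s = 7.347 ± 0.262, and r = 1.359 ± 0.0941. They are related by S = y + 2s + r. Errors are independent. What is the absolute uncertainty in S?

S is a linear combination, so absolute uncertainties add in quadrature:
  (δy)² = 25.6;  (2·δs)² = 0.275;  (δr)² = 0.00885
δS = √(25.9) = 5.09

5.09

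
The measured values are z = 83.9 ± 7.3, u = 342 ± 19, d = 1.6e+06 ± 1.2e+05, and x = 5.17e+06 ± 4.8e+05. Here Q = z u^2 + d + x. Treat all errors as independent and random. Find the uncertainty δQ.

1.47e+06

Let p = z·u^2 = 9.81e+06. δp/p = √((1·δz/z)² + (2·δu/u)²) = √(0.00757 + 0.0123) = 0.141, so δp = 1.38e+06.
Q = p + d + x: δQ = √(δp² + δd² + δx²) = √(1.92e+12 + 1.44e+10 + 2.3e+11) = 1.47e+06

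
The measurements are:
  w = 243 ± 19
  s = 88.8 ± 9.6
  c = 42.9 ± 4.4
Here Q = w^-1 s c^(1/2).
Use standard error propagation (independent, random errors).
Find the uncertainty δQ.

0.342

For a monomial Q ∝ w^-1, s, c^(1/2), fractional errors add in quadrature:
  (-1·δw/w)² = (-1×0.0782)² = 0.00611;  (1·δs/s)² = (1×0.108)² = 0.0117;  (½·δc/c)² = (0.5×0.103)² = 0.00263
δQ/Q = √(0.0204) = 0.143
Q = 2.39, so δQ = 0.143 × 2.39 = 0.342.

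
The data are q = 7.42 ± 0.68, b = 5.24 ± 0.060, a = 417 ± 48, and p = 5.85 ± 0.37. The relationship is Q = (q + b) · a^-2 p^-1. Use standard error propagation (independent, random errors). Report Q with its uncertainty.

(1.24 ± 0.305) × 10^-5

Let u = q + b = 12.7. δu = √(δq² + δb²) = √(0.462 + 0.00360) = 0.683, so δu/u = 0.0539.
Q is then a monomial in u, a, p:
δQ/Q = √((δu/u)² + (-2·δa/a)² + (-1·δp/p)²) = √(0.00291 + 0.0530 + 0.00400) = 0.245
Q = 1.24e-05, so δQ = 0.245 × 1.24e-05 = 3.05e-06.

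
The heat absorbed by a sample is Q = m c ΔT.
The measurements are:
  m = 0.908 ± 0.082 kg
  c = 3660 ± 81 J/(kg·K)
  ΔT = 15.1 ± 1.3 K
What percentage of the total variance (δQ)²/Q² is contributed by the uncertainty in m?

(δQ/Q)² = (1·δm/m)² + (1·δc/c)² + (1·δΔT/ΔT)²
  m term: (1×0.0903)² = 0.00816
  c term: (1×0.0221)² = 0.000490
  ΔT term: (1×0.0861)² = 0.00741
Total = 0.0161. Share from m = 0.00816/0.0161 = 0.508.

50.8%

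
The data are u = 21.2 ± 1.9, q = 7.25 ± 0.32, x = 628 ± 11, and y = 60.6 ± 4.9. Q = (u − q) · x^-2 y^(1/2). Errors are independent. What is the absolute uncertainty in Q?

4.08e-05

Let w = u − q = 13.9. δw = √(δu² + δq²) = √(3.61 + 0.102) = 1.93, so δw/w = 0.138.
Q is then a monomial in w, x, y:
δQ/Q = √((δw/w)² + (-2·δx/x)² + (½·δy/y)²) = √(0.0191 + 0.00123 + 0.00163) = 0.148
Q = 0.000275, so δQ = 0.148 × 0.000275 = 4.08e-05.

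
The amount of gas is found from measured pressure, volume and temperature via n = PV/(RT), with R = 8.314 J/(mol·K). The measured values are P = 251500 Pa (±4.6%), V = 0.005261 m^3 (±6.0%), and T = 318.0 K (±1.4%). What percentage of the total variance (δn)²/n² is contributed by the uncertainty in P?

35.8%

(δn/n)² = (1·δP/P)² + (1·δV/V)² + (-1·δT/T)²
  P term: (1×0.0460)² = 0.00212
  V term: (1×0.0600)² = 0.00360
  T term: (-1×0.0140)² = 0.000196
Total = 0.00591. Share from P = 0.00212/0.00591 = 0.358.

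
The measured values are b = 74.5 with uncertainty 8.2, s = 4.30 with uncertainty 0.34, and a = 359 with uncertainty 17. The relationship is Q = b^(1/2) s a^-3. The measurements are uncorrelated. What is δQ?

1.38e-07

Since Q is a product/quotient, work with relative uncertainties:
  (½·δb/b)² = (0.5×0.110)² = 0.00303;  (1·δs/s)² = (1×0.0791)² = 0.00625;  (-3·δa/a)² = (-3×0.0474)² = 0.0202
δQ/Q = √(0.0295) = 0.172
Q = 8.02e-07, so δQ = 0.172 × 8.02e-07 = 1.38e-07.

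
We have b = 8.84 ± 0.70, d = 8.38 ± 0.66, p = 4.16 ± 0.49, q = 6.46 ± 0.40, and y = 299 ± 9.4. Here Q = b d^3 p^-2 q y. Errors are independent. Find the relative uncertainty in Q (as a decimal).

Products/powers → add relative errors in quadrature, weighted by exponent:
  (1·δb/b)² = (1×0.0792)² = 0.00627;  (3·δd/d)² = (3×0.0788)² = 0.0558;  (-2·δp/p)² = (-2×0.118)² = 0.0555;  (1·δq/q)² = (1×0.0619)² = 0.00383;  (1·δy/y)² = (1×0.0314)² = 0.000988
δQ/Q = √(0.122) = 0.350

0.350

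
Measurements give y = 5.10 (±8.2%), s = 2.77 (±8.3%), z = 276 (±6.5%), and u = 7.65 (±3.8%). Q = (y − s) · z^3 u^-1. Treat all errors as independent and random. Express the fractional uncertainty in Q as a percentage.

28.5%

Let w = y − s = 2.33. δw = √(δy² + δs²) = √(0.175 + 0.0529) = 0.477, so δw/w = 0.205.
Q is then a monomial in w, z, u:
δQ/Q = √((δw/w)² + (3·δz/z)² + (-1·δu/u)²) = √(0.0420 + 0.0380 + 0.00144) = 0.285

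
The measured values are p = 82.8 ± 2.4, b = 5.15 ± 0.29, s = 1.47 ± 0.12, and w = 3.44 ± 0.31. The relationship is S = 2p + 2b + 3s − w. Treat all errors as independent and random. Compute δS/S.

0.0275

Absolute uncertainties add in quadrature for a linear combination:
  (2·δp)² = 23.0;  (2·δb)² = 0.336;  (3·δs)² = 0.130;  (δw)² = 0.0961
δS = √(23.6) = 4.86
S = 177, so δS/S = 4.86/177 = 0.0275.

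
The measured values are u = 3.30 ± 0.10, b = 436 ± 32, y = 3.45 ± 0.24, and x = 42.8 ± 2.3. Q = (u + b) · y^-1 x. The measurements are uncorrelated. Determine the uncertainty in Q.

622

Let w = u + b = 439. δw = √(δu² + δb²) = √(0.0100 + 1020) = 32.0, so δw/w = 0.0728.
Q is then a monomial in w, y, x:
δQ/Q = √((δw/w)² + (-1·δy/y)² + (1·δx/x)²) = √(0.00531 + 0.00484 + 0.00289) = 0.114
Q = 5450, so δQ = 0.114 × 5450 = 622.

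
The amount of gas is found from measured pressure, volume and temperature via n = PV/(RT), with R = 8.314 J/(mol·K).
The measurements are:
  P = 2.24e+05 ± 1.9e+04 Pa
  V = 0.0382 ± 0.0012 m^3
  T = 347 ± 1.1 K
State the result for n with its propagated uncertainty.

n is a product of powers, so relative uncertainties combine in quadrature:
  (1·δP/P)² = (1×0.0848)² = 0.00719;  (1·δV/V)² = (1×0.0314)² = 0.000987;  (-1·δT/T)² = (-1×0.00317)² = 1e-05
δn/n = √(0.00819) = 0.0905
n = 2.97 mol, so δn = 0.0905 × 2.97 = 0.268 mol.

2.97 ± 0.268 mol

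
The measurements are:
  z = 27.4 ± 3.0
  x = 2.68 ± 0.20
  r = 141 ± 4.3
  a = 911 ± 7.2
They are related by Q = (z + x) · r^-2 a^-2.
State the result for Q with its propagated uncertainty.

(1.82 ± 0.215) × 10^-9

Let u = z + x = 30.1. δu = √(δz² + δx²) = √(9.00 + 0.0400) = 3.01, so δu/u = 0.1000.
Q is then a monomial in u, r, a:
δQ/Q = √((δu/u)² + (-2·δr/r)² + (-2·δa/a)²) = √(0.00999 + 0.00372 + 0.000250) = 0.118
Q = 1.82e-09, so δQ = 0.118 × 1.82e-09 = 2.15e-10.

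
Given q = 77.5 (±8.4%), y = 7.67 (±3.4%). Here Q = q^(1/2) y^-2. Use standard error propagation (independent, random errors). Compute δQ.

Relative error in a monomial: (δQ/Q)² = Σ (nᵢ · δxᵢ/xᵢ)².
  (½·δq/q)² = (0.5×0.0840)² = 0.00176;  (-2·δy/y)² = (-2×0.0340)² = 0.00462
δQ/Q = √(0.00639) = 0.0799
Q = 0.150, so δQ = 0.0799 × 0.150 = 0.0120.

0.0120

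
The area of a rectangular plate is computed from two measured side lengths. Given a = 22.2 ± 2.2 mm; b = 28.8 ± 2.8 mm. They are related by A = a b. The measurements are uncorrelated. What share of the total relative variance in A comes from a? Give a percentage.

51.0%

(δA/A)² = (1·δa/a)² + (1·δb/b)²
  a term: (1×0.0991)² = 0.00982
  b term: (1×0.0972)² = 0.00945
Total = 0.0193. Share from a = 0.00982/0.0193 = 0.510.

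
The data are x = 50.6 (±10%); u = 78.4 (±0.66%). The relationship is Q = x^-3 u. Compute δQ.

Relative error in a monomial: (δQ/Q)² = Σ (nᵢ · δxᵢ/xᵢ)².
  (-3·δx/x)² = (-3×0.100)² = 0.0900;  (1·δu/u)² = (1×0.00660)² = 4.36e-05
δQ/Q = √(0.0900) = 0.300
Q = 0.000605, so δQ = 0.300 × 0.000605 = 0.000182.

0.000182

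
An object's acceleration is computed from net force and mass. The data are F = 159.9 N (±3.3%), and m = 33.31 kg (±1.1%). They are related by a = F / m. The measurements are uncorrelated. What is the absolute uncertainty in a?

0.167 m/s^2

For a monomial a ∝ F, m^-1, fractional errors add in quadrature:
  (1·δF/F)² = (1×0.0330)² = 0.00109;  (-1·δm/m)² = (-1×0.0110)² = 0.000121
δa/a = √(0.00121) = 0.0348
a = 4.800 m/s^2, so δa = 0.0348 × 4.800 = 0.167 m/s^2.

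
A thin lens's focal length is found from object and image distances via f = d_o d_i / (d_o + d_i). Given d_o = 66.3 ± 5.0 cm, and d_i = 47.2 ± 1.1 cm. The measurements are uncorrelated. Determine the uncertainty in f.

0.943 cm

∂f/∂d_o = (d_i/(d_o+d_i))² = 0.173;  ∂f/∂d_i = (d_o/(d_o+d_i))² = 0.341
δf = √((∂f/∂d_o · δd_o)² + (∂f/∂d_i · δd_i)²) = √(0.748 + 0.141) = 0.943 cm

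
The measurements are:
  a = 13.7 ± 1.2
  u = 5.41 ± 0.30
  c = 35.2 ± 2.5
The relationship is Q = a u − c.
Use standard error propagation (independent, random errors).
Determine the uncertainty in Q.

Let p = a·u = 74.1. δp/p = √((1·δa/a)² + (1·δu/u)²) = √(0.00767 + 0.00308) = 0.104, so δp = 7.68.
Q = p − c: δQ = √(δp² + δc²) = √(59.0 + 6.25) = 8.08

8.08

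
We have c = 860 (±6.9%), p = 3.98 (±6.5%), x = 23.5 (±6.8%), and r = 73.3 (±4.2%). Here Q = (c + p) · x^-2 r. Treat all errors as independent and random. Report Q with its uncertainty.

115 ± 18.1

Let u = c + p = 864. δu = √(δc² + δp²) = √(3520 + 0.0669) = 59.3, so δu/u = 0.0687.
Q is then a monomial in u, x, r:
δQ/Q = √((δu/u)² + (-2·δx/x)² + (1·δr/r)²) = √(0.00472 + 0.0185 + 0.00176) = 0.158
Q = 115, so δQ = 0.158 × 115 = 18.1.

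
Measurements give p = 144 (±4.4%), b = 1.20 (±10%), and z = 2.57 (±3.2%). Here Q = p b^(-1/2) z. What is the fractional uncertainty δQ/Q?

0.0739

Q is a product of powers, so relative uncertainties combine in quadrature:
  (1·δp/p)² = (1×0.0440)² = 0.00194;  (−½·δb/b)² = (-0.5×0.100)² = 0.00250;  (1·δz/z)² = (1×0.0320)² = 0.00102
δQ/Q = √(0.00546) = 0.0739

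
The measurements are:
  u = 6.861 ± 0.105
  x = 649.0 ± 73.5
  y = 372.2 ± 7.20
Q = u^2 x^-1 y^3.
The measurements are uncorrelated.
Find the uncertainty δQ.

Q is a product of powers, so relative uncertainties combine in quadrature:
  (2·δu/u)² = (2×0.0153)² = 0.000937;  (-1·δx/x)² = (-1×0.113)² = 0.0128;  (3·δy/y)² = (3×0.0193)² = 0.00337
δQ/Q = √(0.0171) = 0.131
Q = 3.74e+06, so δQ = 0.131 × 3.74e+06 = 4.89e+05.

4.89e+05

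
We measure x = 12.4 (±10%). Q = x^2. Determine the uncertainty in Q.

30.8

For a monomial Q ∝ x^2, fractional errors add in quadrature:
  (2·δx/x)² = (2×0.100)² = 0.0400
δQ/Q = √(0.0400) = 0.200
Q = 154, so δQ = 0.200 × 154 = 30.8.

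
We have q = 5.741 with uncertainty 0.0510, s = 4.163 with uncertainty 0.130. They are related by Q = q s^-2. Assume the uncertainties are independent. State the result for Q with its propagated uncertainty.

Products/powers → add relative errors in quadrature, weighted by exponent:
  (1·δq/q)² = (1×0.00888)² = 7.89e-05;  (-2·δs/s)² = (-2×0.0312)² = 0.00390
δQ/Q = √(0.00398) = 0.0631
Q = 0.3313, so δQ = 0.0631 × 0.3313 = 0.0209.

0.3313 ± 0.0209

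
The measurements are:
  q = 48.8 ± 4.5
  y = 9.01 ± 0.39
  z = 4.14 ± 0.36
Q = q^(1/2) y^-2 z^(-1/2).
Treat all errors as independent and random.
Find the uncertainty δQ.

Products/powers → add relative errors in quadrature, weighted by exponent:
  (½·δq/q)² = (0.5×0.0922)² = 0.00213;  (-2·δy/y)² = (-2×0.0433)² = 0.00749;  (−½·δz/z)² = (-0.5×0.0870)² = 0.00189
δQ/Q = √(0.0115) = 0.107
Q = 0.0423, so δQ = 0.107 × 0.0423 = 0.00454.

0.00454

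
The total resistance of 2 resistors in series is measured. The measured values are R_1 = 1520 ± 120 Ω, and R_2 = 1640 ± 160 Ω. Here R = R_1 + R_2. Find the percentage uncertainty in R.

Each term contributes (cᵢ δxᵢ)² to (δR)²:
  (δR_1)² = 14400;  (δR_2)² = 25600
δR = √(40000) = 200 Ω
R = 3160 Ω, so δR/R = 200/3160 = 0.0633.

6.33%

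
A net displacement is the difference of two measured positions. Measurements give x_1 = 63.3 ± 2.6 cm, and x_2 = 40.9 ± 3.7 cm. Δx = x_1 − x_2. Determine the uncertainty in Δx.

4.52 cm

Δx is a linear combination, so absolute uncertainties add in quadrature:
  (δx_1)² = 6.76;  (δx_2)² = 13.7
δΔx = √(20.5) = 4.52 cm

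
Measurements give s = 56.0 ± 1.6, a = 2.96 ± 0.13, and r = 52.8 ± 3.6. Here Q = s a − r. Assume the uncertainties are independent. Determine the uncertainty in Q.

9.40

Let p = s·a = 166. δp/p = √((1·δs/s)² + (1·δa/a)²) = √(0.000816 + 0.00193) = 0.0524, so δp = 8.68.
Q = p − r: δQ = √(δp² + δr²) = √(75.4 + 13.0) = 9.40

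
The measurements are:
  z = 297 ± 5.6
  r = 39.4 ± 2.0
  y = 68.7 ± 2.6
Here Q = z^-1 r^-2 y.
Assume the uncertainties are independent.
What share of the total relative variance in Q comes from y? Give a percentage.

11.8%

(δQ/Q)² = (-1·δz/z)² + (-2·δr/r)² + (1·δy/y)²
  z term: (-1×0.0189)² = 0.000356
  r term: (-2×0.0508)² = 0.0103
  y term: (1×0.0378)² = 0.00143
Total = 0.0121. Share from y = 0.00143/0.0121 = 0.118.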